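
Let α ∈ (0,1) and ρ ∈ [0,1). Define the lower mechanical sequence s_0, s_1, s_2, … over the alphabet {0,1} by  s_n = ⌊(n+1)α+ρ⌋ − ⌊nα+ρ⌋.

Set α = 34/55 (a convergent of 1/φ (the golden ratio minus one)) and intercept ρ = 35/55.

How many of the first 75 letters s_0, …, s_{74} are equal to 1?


47

#1s = Σ_{n=0}^{74} s_n = Σ_{n=0}^{74} (⌊(n+1)α+ρ⌋ − ⌊nα+ρ⌋)
the sum telescopes: every ⌊nα+ρ⌋ with 0 < n < 75 appears once with + and once with −, leaving ⌊75α+ρ⌋ − ⌊0·α+ρ⌋
75α + ρ = (75·34 + 35) / 55 = 2585/55
ρ = 35/55
⌊2585/55⌋ = 47,  ⌊35/55⌋ = 0
#1s = 47 − 0 = 47


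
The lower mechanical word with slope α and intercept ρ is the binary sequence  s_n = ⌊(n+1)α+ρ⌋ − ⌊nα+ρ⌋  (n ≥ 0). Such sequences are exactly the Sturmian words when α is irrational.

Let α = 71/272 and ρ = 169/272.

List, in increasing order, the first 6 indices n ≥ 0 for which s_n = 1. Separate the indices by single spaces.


1 5 9 12 16 20

n=0: ⌊240/272⌋−⌊169/272⌋ = 0−0 = 0
n=1: ⌊311/272⌋−⌊240/272⌋ = 1−0 = 1  ← one
n=2: ⌊382/272⌋−⌊311/272⌋ = 1−1 = 0
n=3: ⌊453/272⌋−⌊382/272⌋ = 1−1 = 0
n=4: ⌊524/272⌋−⌊453/272⌋ = 1−1 = 0
n=5: ⌊595/272⌋−⌊524/272⌋ = 2−1 = 1  ← one
n=6: ⌊666/272⌋−⌊595/272⌋ = 2−2 = 0
n=7: ⌊737/272⌋−⌊666/272⌋ = 2−2 = 0
n=8: ⌊808/272⌋−⌊737/272⌋ = 2−2 = 0
n=9: ⌊879/272⌋−⌊808/272⌋ = 3−2 = 1  ← one
n=10: ⌊950/272⌋−⌊879/272⌋ = 3−3 = 0
n=11: ⌊1021/272⌋−⌊950/272⌋ = 3−3 = 0
n=12: ⌊1092/272⌋−⌊1021/272⌋ = 4−3 = 1  ← one
n=13: ⌊1163/272⌋−⌊1092/272⌋ = 4−4 = 0
n=14: ⌊1234/272⌋−⌊1163/272⌋ = 4−4 = 0
n=15: ⌊1305/272⌋−⌊1234/272⌋ = 4−4 = 0
n=16: ⌊1376/272⌋−⌊1305/272⌋ = 5−4 = 1  ← one
n=17: ⌊1447/272⌋−⌊1376/272⌋ = 5−5 = 0
n=18: ⌊1518/272⌋−⌊1447/272⌋ = 5−5 = 0
n=19: ⌊1589/272⌋−⌊1518/272⌋ = 5−5 = 0
n=20: ⌊1660/272⌋−⌊1589/272⌋ = 6−5 = 1  ← one
positions of the first 6 ones: 1 5 9 12 16 20


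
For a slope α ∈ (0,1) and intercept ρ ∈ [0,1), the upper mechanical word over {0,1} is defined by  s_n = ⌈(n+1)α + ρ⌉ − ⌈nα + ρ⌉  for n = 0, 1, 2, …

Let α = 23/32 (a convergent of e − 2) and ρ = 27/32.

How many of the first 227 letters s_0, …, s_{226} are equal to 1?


163

#1s = Σ_{n=0}^{226} s_n = Σ_{n=0}^{226} (⌈(n+1)α+ρ⌉ − ⌈nα+ρ⌉)
the sum telescopes: every ⌈nα+ρ⌉ with 0 < n < 227 appears once with + and once with −, leaving ⌈227α+ρ⌉ − ⌈0·α+ρ⌉
227α + ρ = (227·23 + 27) / 32 = 5248/32
ρ = 27/32
⌈5248/32⌉ = 164,  ⌈27/32⌉ = 1
#1s = 164 − 1 = 163


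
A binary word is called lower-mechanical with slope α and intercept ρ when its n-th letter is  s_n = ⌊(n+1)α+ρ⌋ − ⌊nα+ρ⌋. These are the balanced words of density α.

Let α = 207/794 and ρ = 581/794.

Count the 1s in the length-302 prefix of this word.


#1s = Σ_{n=0}^{301} s_n = Σ_{n=0}^{301} (⌊(n+1)α+ρ⌋ − ⌊nα+ρ⌋)
the sum telescopes: every ⌊nα+ρ⌋ with 0 < n < 302 appears once with + and once with −, leaving ⌊302α+ρ⌋ − ⌊0·α+ρ⌋
302α + ρ = (302·207 + 581) / 794 = 63095/794
ρ = 581/794
⌊63095/794⌋ = 79,  ⌊581/794⌋ = 0
#1s = 79 − 0 = 79

79


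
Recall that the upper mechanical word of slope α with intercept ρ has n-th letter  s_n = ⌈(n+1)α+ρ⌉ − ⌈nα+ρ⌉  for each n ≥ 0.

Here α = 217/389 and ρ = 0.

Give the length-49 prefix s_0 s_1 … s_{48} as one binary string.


n=0: ⌈(1·217)/389⌉ − ⌈(0·217)/389⌉ = ⌈217/389⌉ − ⌈0/389⌉ = 1 − 0 = 1
n=1: ⌈(2·217)/389⌉ − ⌈(1·217)/389⌉ = ⌈434/389⌉ − ⌈217/389⌉ = 2 − 1 = 1
n=2: ⌈(3·217)/389⌉ − ⌈(2·217)/389⌉ = ⌈651/389⌉ − ⌈434/389⌉ = 2 − 2 = 0
n=3: ⌈(4·217)/389⌉ − ⌈(3·217)/389⌉ = ⌈868/389⌉ − ⌈651/389⌉ = 3 − 2 = 1
n=4: ⌈(5·217)/389⌉ − ⌈(4·217)/389⌉ = ⌈1085/389⌉ − ⌈868/389⌉ = 3 − 3 = 0
n=5: ⌈(6·217)/389⌉ − ⌈(5·217)/389⌉ = ⌈1302/389⌉ − ⌈1085/389⌉ = 4 − 3 = 1
n=6: ⌈(7·217)/389⌉ − ⌈(6·217)/389⌉ = ⌈1519/389⌉ − ⌈1302/389⌉ = 4 − 4 = 0
n=7: ⌈(8·217)/389⌉ − ⌈(7·217)/389⌉ = ⌈1736/389⌉ − ⌈1519/389⌉ = 5 − 4 = 1
n=8: ⌈(9·217)/389⌉ − ⌈(8·217)/389⌉ = ⌈1953/389⌉ − ⌈1736/389⌉ = 6 − 5 = 1
n=9: ⌈(10·217)/389⌉ − ⌈(9·217)/389⌉ = ⌈2170/389⌉ − ⌈1953/389⌉ = 6 − 6 = 0
n=10: ⌈(11·217)/389⌉ − ⌈(10·217)/389⌉ = ⌈2387/389⌉ − ⌈2170/389⌉ = 7 − 6 = 1
n=11: ⌈(12·217)/389⌉ − ⌈(11·217)/389⌉ = ⌈2604/389⌉ − ⌈2387/389⌉ = 7 − 7 = 0
n=12: ⌈(13·217)/389⌉ − ⌈(12·217)/389⌉ = ⌈2821/389⌉ − ⌈2604/389⌉ = 8 − 7 = 1
n=13: ⌈(14·217)/389⌉ − ⌈(13·217)/389⌉ = ⌈3038/389⌉ − ⌈2821/389⌉ = 8 − 8 = 0
n=14: ⌈(15·217)/389⌉ − ⌈(14·217)/389⌉ = ⌈3255/389⌉ − ⌈3038/389⌉ = 9 − 8 = 1
n=15: ⌈(16·217)/389⌉ − ⌈(15·217)/389⌉ = ⌈3472/389⌉ − ⌈3255/389⌉ = 9 − 9 = 0
n=16: ⌈(17·217)/389⌉ − ⌈(16·217)/389⌉ = ⌈3689/389⌉ − ⌈3472/389⌉ = 10 − 9 = 1
n=17: ⌈(18·217)/389⌉ − ⌈(17·217)/389⌉ = ⌈3906/389⌉ − ⌈3689/389⌉ = 11 − 10 = 1
n=18: ⌈(19·217)/389⌉ − ⌈(18·217)/389⌉ = ⌈4123/389⌉ − ⌈3906/389⌉ = 11 − 11 = 0
n=19: ⌈(20·217)/389⌉ − ⌈(19·217)/389⌉ = ⌈4340/389⌉ − ⌈4123/389⌉ = 12 − 11 = 1
n=20: ⌈(21·217)/389⌉ − ⌈(20·217)/389⌉ = ⌈4557/389⌉ − ⌈4340/389⌉ = 12 − 12 = 0
n=21: ⌈(22·217)/389⌉ − ⌈(21·217)/389⌉ = ⌈4774/389⌉ − ⌈4557/389⌉ = 13 − 12 = 1
n=22: ⌈(23·217)/389⌉ − ⌈(22·217)/389⌉ = ⌈4991/389⌉ − ⌈4774/389⌉ = 13 − 13 = 0
n=23: ⌈(24·217)/389⌉ − ⌈(23·217)/389⌉ = ⌈5208/389⌉ − ⌈4991/389⌉ = 14 − 13 = 1
n=24: ⌈(25·217)/389⌉ − ⌈(24·217)/389⌉ = ⌈5425/389⌉ − ⌈5208/389⌉ = 14 − 14 = 0
n=25: ⌈(26·217)/389⌉ − ⌈(25·217)/389⌉ = ⌈5642/389⌉ − ⌈5425/389⌉ = 15 − 14 = 1
n=26: ⌈(27·217)/389⌉ − ⌈(26·217)/389⌉ = ⌈5859/389⌉ − ⌈5642/389⌉ = 16 − 15 = 1
n=27: ⌈(28·217)/389⌉ − ⌈(27·217)/389⌉ = ⌈6076/389⌉ − ⌈5859/389⌉ = 16 − 16 = 0
n=28: ⌈(29·217)/389⌉ − ⌈(28·217)/389⌉ = ⌈6293/389⌉ − ⌈6076/389⌉ = 17 − 16 = 1
n=29: ⌈(30·217)/389⌉ − ⌈(29·217)/389⌉ = ⌈6510/389⌉ − ⌈6293/389⌉ = 17 − 17 = 0
n=30: ⌈(31·217)/389⌉ − ⌈(30·217)/389⌉ = ⌈6727/389⌉ − ⌈6510/389⌉ = 18 − 17 = 1
n=31: ⌈(32·217)/389⌉ − ⌈(31·217)/389⌉ = ⌈6944/389⌉ − ⌈6727/389⌉ = 18 − 18 = 0
n=32: ⌈(33·217)/389⌉ − ⌈(32·217)/389⌉ = ⌈7161/389⌉ − ⌈6944/389⌉ = 19 − 18 = 1
n=33: ⌈(34·217)/389⌉ − ⌈(33·217)/389⌉ = ⌈7378/389⌉ − ⌈7161/389⌉ = 19 − 19 = 0
n=34: ⌈(35·217)/389⌉ − ⌈(34·217)/389⌉ = ⌈7595/389⌉ − ⌈7378/389⌉ = 20 − 19 = 1
n=35: ⌈(36·217)/389⌉ − ⌈(35·217)/389⌉ = ⌈7812/389⌉ − ⌈7595/389⌉ = 21 − 20 = 1
n=36: ⌈(37·217)/389⌉ − ⌈(36·217)/389⌉ = ⌈8029/389⌉ − ⌈7812/389⌉ = 21 − 21 = 0
n=37: ⌈(38·217)/389⌉ − ⌈(37·217)/389⌉ = ⌈8246/389⌉ − ⌈8029/389⌉ = 22 − 21 = 1
n=38: ⌈(39·217)/389⌉ − ⌈(38·217)/389⌉ = ⌈8463/389⌉ − ⌈8246/389⌉ = 22 − 22 = 0
n=39: ⌈(40·217)/389⌉ − ⌈(39·217)/389⌉ = ⌈8680/389⌉ − ⌈8463/389⌉ = 23 − 22 = 1
n=40: ⌈(41·217)/389⌉ − ⌈(40·217)/389⌉ = ⌈8897/389⌉ − ⌈8680/389⌉ = 23 − 23 = 0
n=41: ⌈(42·217)/389⌉ − ⌈(41·217)/389⌉ = ⌈9114/389⌉ − ⌈8897/389⌉ = 24 − 23 = 1
n=42: ⌈(43·217)/389⌉ − ⌈(42·217)/389⌉ = ⌈9331/389⌉ − ⌈9114/389⌉ = 24 − 24 = 0
n=43: ⌈(44·217)/389⌉ − ⌈(43·217)/389⌉ = ⌈9548/389⌉ − ⌈9331/389⌉ = 25 − 24 = 1
n=44: ⌈(45·217)/389⌉ − ⌈(44·217)/389⌉ = ⌈9765/389⌉ − ⌈9548/389⌉ = 26 − 25 = 1
n=45: ⌈(46·217)/389⌉ − ⌈(45·217)/389⌉ = ⌈9982/389⌉ − ⌈9765/389⌉ = 26 − 26 = 0
n=46: ⌈(47·217)/389⌉ − ⌈(46·217)/389⌉ = ⌈10199/389⌉ − ⌈9982/389⌉ = 27 − 26 = 1
n=47: ⌈(48·217)/389⌉ − ⌈(47·217)/389⌉ = ⌈10416/389⌉ − ⌈10199/389⌉ = 27 − 27 = 0
n=48: ⌈(49·217)/389⌉ − ⌈(48·217)/389⌉ = ⌈10633/389⌉ − ⌈10416/389⌉ = 28 − 27 = 1

1101010110101010110101010110101010110101010110101


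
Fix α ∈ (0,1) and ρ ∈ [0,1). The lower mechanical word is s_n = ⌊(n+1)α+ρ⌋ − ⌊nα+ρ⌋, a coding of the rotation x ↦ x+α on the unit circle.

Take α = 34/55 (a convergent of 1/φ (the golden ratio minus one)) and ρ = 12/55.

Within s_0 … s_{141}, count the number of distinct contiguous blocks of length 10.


t_n = ⌊(n·34+12)/55⌋ for n = 0 … 142:
  n=0…9: ⌊12/55⌋=0 ⌊46/55⌋=0 ⌊80/55⌋=1 ⌊114/55⌋=2 ⌊148/55⌋=2 ⌊182/55⌋=3 ⌊216/55⌋=3 ⌊250/55⌋=4 ⌊284/55⌋=5 ⌊318/55⌋=5
  n=10…19: ⌊352/55⌋=6 ⌊386/55⌋=7 ⌊420/55⌋=7 ⌊454/55⌋=8 ⌊488/55⌋=8 ⌊522/55⌋=9 ⌊556/55⌋=10 ⌊590/55⌋=10 ⌊624/55⌋=11 ⌊658/55⌋=11
  n=20…29: ⌊692/55⌋=12 ⌊726/55⌋=13 ⌊760/55⌋=13 ⌊794/55⌋=14 ⌊828/55⌋=15 ⌊862/55⌋=15 ⌊896/55⌋=16 ⌊930/55⌋=16 ⌊964/55⌋=17 ⌊998/55⌋=18
  n=30…39: ⌊1032/55⌋=18 ⌊1066/55⌋=19 ⌊1100/55⌋=20 ⌊1134/55⌋=20 ⌊1168/55⌋=21 ⌊1202/55⌋=21 ⌊1236/55⌋=22 ⌊1270/55⌋=23 ⌊1304/55⌋=23 ⌊1338/55⌋=24
  n=40…49: ⌊1372/55⌋=24 ⌊1406/55⌋=25 ⌊1440/55⌋=26 ⌊1474/55⌋=26 ⌊1508/55⌋=27 ⌊1542/55⌋=28 ⌊1576/55⌋=28 ⌊1610/55⌋=29 ⌊1644/55⌋=29 ⌊1678/55⌋=30
  n=50…59: ⌊1712/55⌋=31 ⌊1746/55⌋=31 ⌊1780/55⌋=32 ⌊1814/55⌋=32 ⌊1848/55⌋=33 ⌊1882/55⌋=34 ⌊1916/55⌋=34 ⌊1950/55⌋=35 ⌊1984/55⌋=36 ⌊2018/55⌋=36
  n=60…69: ⌊2052/55⌋=37 ⌊2086/55⌋=37 ⌊2120/55⌋=38 ⌊2154/55⌋=39 ⌊2188/55⌋=39 ⌊2222/55⌋=40 ⌊2256/55⌋=41 ⌊2290/55⌋=41 ⌊2324/55⌋=42 ⌊2358/55⌋=42
  n=70…79: ⌊2392/55⌋=43 ⌊2426/55⌋=44 ⌊2460/55⌋=44 ⌊2494/55⌋=45 ⌊2528/55⌋=45 ⌊2562/55⌋=46 ⌊2596/55⌋=47 ⌊2630/55⌋=47 ⌊2664/55⌋=48 ⌊2698/55⌋=49
  n=80…89: ⌊2732/55⌋=49 ⌊2766/55⌋=50 ⌊2800/55⌋=50 ⌊2834/55⌋=51 ⌊2868/55⌋=52 ⌊2902/55⌋=52 ⌊2936/55⌋=53 ⌊2970/55⌋=54 ⌊3004/55⌋=54 ⌊3038/55⌋=55
  n=90…99: ⌊3072/55⌋=55 ⌊3106/55⌋=56 ⌊3140/55⌋=57 ⌊3174/55⌋=57 ⌊3208/55⌋=58 ⌊3242/55⌋=58 ⌊3276/55⌋=59 ⌊3310/55⌋=60 ⌊3344/55⌋=60 ⌊3378/55⌋=61
  n=100…109: ⌊3412/55⌋=62 ⌊3446/55⌋=62 ⌊3480/55⌋=63 ⌊3514/55⌋=63 ⌊3548/55⌋=64 ⌊3582/55⌋=65 ⌊3616/55⌋=65 ⌊3650/55⌋=66 ⌊3684/55⌋=66 ⌊3718/55⌋=67
  n=110…119: ⌊3752/55⌋=68 ⌊3786/55⌋=68 ⌊3820/55⌋=69 ⌊3854/55⌋=70 ⌊3888/55⌋=70 ⌊3922/55⌋=71 ⌊3956/55⌋=71 ⌊3990/55⌋=72 ⌊4024/55⌋=73 ⌊4058/55⌋=73
  n=120…129: ⌊4092/55⌋=74 ⌊4126/55⌋=75 ⌊4160/55⌋=75 ⌊4194/55⌋=76 ⌊4228/55⌋=76 ⌊4262/55⌋=77 ⌊4296/55⌋=78 ⌊4330/55⌋=78 ⌊4364/55⌋=79 ⌊4398/55⌋=79
  n=130…139: ⌊4432/55⌋=80 ⌊4466/55⌋=81 ⌊4500/55⌋=81 ⌊4534/55⌋=82 ⌊4568/55⌋=83 ⌊4602/55⌋=83 ⌊4636/55⌋=84 ⌊4670/55⌋=84 ⌊4704/55⌋=85 ⌊4738/55⌋=86
  n=140…142: ⌊4772/55⌋=86 ⌊4806/55⌋=87 ⌊4840/55⌋=88
s_n = t_(n+1) − t_n for n = 0 … 141 gives
prefix = 0110101101101011010110110101101101011010110110101101011011010110110101101011011010110110101101011011010110101101101011011010110101101101011011
slide a length-10 window over [0..9] … [132..141] (133 windows); first occurrence of each distinct factor:
  [  0..  9] 0110101101
  [  1.. 10] 1101011011
  [  2.. 11] 1010110110
  [  3.. 12] 0101101101
  [  4.. 13] 1011011010
  [  5.. 14] 0110110101
  [  6.. 15] 1101101011
  [  7.. 16] 1011010110
  [  9.. 18] 1101011010
  [ 10.. 19] 1010110101
  [ 11.. 20] 0101101011
  (the other 122 windows repeat one of these)
distinct factors: {0101101011, 0101101101, 0110101101, 0110110101, 1010110101, 1010110110, 1011010110, 1011011010, 1101011010, 1101011011, 1101101011}
count = 11  (Sturmian bound for length 10 is 11)

11


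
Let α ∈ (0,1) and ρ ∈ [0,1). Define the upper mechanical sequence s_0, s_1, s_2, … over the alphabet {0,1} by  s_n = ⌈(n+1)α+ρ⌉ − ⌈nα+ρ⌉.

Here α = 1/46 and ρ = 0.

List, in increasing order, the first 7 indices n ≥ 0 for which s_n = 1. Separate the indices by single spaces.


0 46 92 138 184 230 276

n=0: ⌈1/46⌉−⌈0/46⌉ = 1−0 = 1  ← one
n=1: ⌈2/46⌉−⌈1/46⌉ = 1−1 = 0
n=2: ⌈3/46⌉−⌈2/46⌉ = 1−1 = 0
  …
n=46: ⌈47/46⌉−⌈46/46⌉ = 2−1 = 1  ← one
n=47: ⌈48/46⌉−⌈47/46⌉ = 2−2 = 0
n=48: ⌈49/46⌉−⌈48/46⌉ = 2−2 = 0
  …
n=92: ⌈93/46⌉−⌈92/46⌉ = 3−2 = 1  ← one
n=93: ⌈94/46⌉−⌈93/46⌉ = 3−3 = 0
n=94: ⌈95/46⌉−⌈94/46⌉ = 3−3 = 0
  …
n=138: ⌈139/46⌉−⌈138/46⌉ = 4−3 = 1  ← one
n=139: ⌈140/46⌉−⌈139/46⌉ = 4−4 = 0
n=140: ⌈141/46⌉−⌈140/46⌉ = 4−4 = 0
  …
n=184: ⌈185/46⌉−⌈184/46⌉ = 5−4 = 1  ← one
n=185: ⌈186/46⌉−⌈185/46⌉ = 5−5 = 0
n=186: ⌈187/46⌉−⌈186/46⌉ = 5−5 = 0
  …
n=230: ⌈231/46⌉−⌈230/46⌉ = 6−5 = 1  ← one
n=231: ⌈232/46⌉−⌈231/46⌉ = 6−6 = 0
n=232: ⌈233/46⌉−⌈232/46⌉ = 6−6 = 0
  …
n=276: ⌈277/46⌉−⌈276/46⌉ = 7−6 = 1  ← one
positions of the first 7 ones: 0 46 92 138 184 230 276


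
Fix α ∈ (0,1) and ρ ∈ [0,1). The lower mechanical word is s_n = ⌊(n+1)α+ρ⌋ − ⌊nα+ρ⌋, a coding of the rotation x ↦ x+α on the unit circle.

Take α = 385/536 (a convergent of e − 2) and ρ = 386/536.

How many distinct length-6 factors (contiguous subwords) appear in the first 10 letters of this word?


5

t_n = ⌊(n·385+386)/536⌋ for n = 0 … 10:
  n=0…9: ⌊386/536⌋=0 ⌊771/536⌋=1 ⌊1156/536⌋=2 ⌊1541/536⌋=2 ⌊1926/536⌋=3 ⌊2311/536⌋=4 ⌊2696/536⌋=5 ⌊3081/536⌋=5 ⌊3466/536⌋=6 ⌊3851/536⌋=7
  n=10: ⌊4236/536⌋=7
s_n = t_(n+1) − t_n for n = 0 … 9 gives
prefix = 1101110110
slide a length-6 window over [0..5] … [4..9] (5 windows); first occurrence of each distinct factor:
  [  0..  5] 110111
  [  1..  6] 101110
  [  2..  7] 011101
  [  3..  8] 111011
  [  4..  9] 110110
distinct factors: {011101, 101110, 110110, 110111, 111011}
count = 5  (Sturmian bound for length 6 is 7)


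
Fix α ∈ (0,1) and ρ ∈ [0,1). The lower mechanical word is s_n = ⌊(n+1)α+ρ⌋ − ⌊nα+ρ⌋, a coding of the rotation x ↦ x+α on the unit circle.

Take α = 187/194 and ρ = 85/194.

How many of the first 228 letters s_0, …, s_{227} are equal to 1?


#1s = Σ_{n=0}^{227} s_n = Σ_{n=0}^{227} (⌊(n+1)α+ρ⌋ − ⌊nα+ρ⌋)
the sum telescopes: every ⌊nα+ρ⌋ with 0 < n < 228 appears once with + and once with −, leaving ⌊228α+ρ⌋ − ⌊0·α+ρ⌋
228α + ρ = (228·187 + 85) / 194 = 42721/194
ρ = 85/194
⌊42721/194⌋ = 220,  ⌊85/194⌋ = 0
#1s = 220 − 0 = 220

220


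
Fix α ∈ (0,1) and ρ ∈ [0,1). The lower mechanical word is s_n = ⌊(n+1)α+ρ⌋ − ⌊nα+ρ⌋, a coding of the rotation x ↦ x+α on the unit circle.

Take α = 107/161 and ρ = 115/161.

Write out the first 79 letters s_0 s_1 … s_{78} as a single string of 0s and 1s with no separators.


n=0: ⌊(1·107+115)/161⌋ − ⌊(0·107+115)/161⌋ = ⌊222/161⌋ − ⌊115/161⌋ = 1 − 0 = 1
n=1: ⌊(2·107+115)/161⌋ − ⌊(1·107+115)/161⌋ = ⌊329/161⌋ − ⌊222/161⌋ = 2 − 1 = 1
n=2: ⌊(3·107+115)/161⌋ − ⌊(2·107+115)/161⌋ = ⌊436/161⌋ − ⌊329/161⌋ = 2 − 2 = 0
n=3: ⌊(4·107+115)/161⌋ − ⌊(3·107+115)/161⌋ = ⌊543/161⌋ − ⌊436/161⌋ = 3 − 2 = 1
n=4: ⌊(5·107+115)/161⌋ − ⌊(4·107+115)/161⌋ = ⌊650/161⌋ − ⌊543/161⌋ = 4 − 3 = 1
n=5: ⌊(6·107+115)/161⌋ − ⌊(5·107+115)/161⌋ = ⌊757/161⌋ − ⌊650/161⌋ = 4 − 4 = 0
n=6: ⌊(7·107+115)/161⌋ − ⌊(6·107+115)/161⌋ = ⌊864/161⌋ − ⌊757/161⌋ = 5 − 4 = 1
n=7: ⌊(8·107+115)/161⌋ − ⌊(7·107+115)/161⌋ = ⌊971/161⌋ − ⌊864/161⌋ = 6 − 5 = 1
n=8: ⌊(9·107+115)/161⌋ − ⌊(8·107+115)/161⌋ = ⌊1078/161⌋ − ⌊971/161⌋ = 6 − 6 = 0
n=9: ⌊(10·107+115)/161⌋ − ⌊(9·107+115)/161⌋ = ⌊1185/161⌋ − ⌊1078/161⌋ = 7 − 6 = 1
n=10: ⌊(11·107+115)/161⌋ − ⌊(10·107+115)/161⌋ = ⌊1292/161⌋ − ⌊1185/161⌋ = 8 − 7 = 1
n=11: ⌊(12·107+115)/161⌋ − ⌊(11·107+115)/161⌋ = ⌊1399/161⌋ − ⌊1292/161⌋ = 8 − 8 = 0
n=12: ⌊(13·107+115)/161⌋ − ⌊(12·107+115)/161⌋ = ⌊1506/161⌋ − ⌊1399/161⌋ = 9 − 8 = 1
n=13: ⌊(14·107+115)/161⌋ − ⌊(13·107+115)/161⌋ = ⌊1613/161⌋ − ⌊1506/161⌋ = 10 − 9 = 1
n=14: ⌊(15·107+115)/161⌋ − ⌊(14·107+115)/161⌋ = ⌊1720/161⌋ − ⌊1613/161⌋ = 10 − 10 = 0
n=15: ⌊(16·107+115)/161⌋ − ⌊(15·107+115)/161⌋ = ⌊1827/161⌋ − ⌊1720/161⌋ = 11 − 10 = 1
n=16: ⌊(17·107+115)/161⌋ − ⌊(16·107+115)/161⌋ = ⌊1934/161⌋ − ⌊1827/161⌋ = 12 − 11 = 1
n=17: ⌊(18·107+115)/161⌋ − ⌊(17·107+115)/161⌋ = ⌊2041/161⌋ − ⌊1934/161⌋ = 12 − 12 = 0
n=18: ⌊(19·107+115)/161⌋ − ⌊(18·107+115)/161⌋ = ⌊2148/161⌋ − ⌊2041/161⌋ = 13 − 12 = 1
n=19: ⌊(20·107+115)/161⌋ − ⌊(19·107+115)/161⌋ = ⌊2255/161⌋ − ⌊2148/161⌋ = 14 − 13 = 1
n=20: ⌊(21·107+115)/161⌋ − ⌊(20·107+115)/161⌋ = ⌊2362/161⌋ − ⌊2255/161⌋ = 14 − 14 = 0
n=21: ⌊(22·107+115)/161⌋ − ⌊(21·107+115)/161⌋ = ⌊2469/161⌋ − ⌊2362/161⌋ = 15 − 14 = 1
n=22: ⌊(23·107+115)/161⌋ − ⌊(22·107+115)/161⌋ = ⌊2576/161⌋ − ⌊2469/161⌋ = 16 − 15 = 1
n=23: ⌊(24·107+115)/161⌋ − ⌊(23·107+115)/161⌋ = ⌊2683/161⌋ − ⌊2576/161⌋ = 16 − 16 = 0
n=24: ⌊(25·107+115)/161⌋ − ⌊(24·107+115)/161⌋ = ⌊2790/161⌋ − ⌊2683/161⌋ = 17 − 16 = 1
n=25: ⌊(26·107+115)/161⌋ − ⌊(25·107+115)/161⌋ = ⌊2897/161⌋ − ⌊2790/161⌋ = 17 − 17 = 0
n=26: ⌊(27·107+115)/161⌋ − ⌊(26·107+115)/161⌋ = ⌊3004/161⌋ − ⌊2897/161⌋ = 18 − 17 = 1
n=27: ⌊(28·107+115)/161⌋ − ⌊(27·107+115)/161⌋ = ⌊3111/161⌋ − ⌊3004/161⌋ = 19 − 18 = 1
n=28: ⌊(29·107+115)/161⌋ − ⌊(28·107+115)/161⌋ = ⌊3218/161⌋ − ⌊3111/161⌋ = 19 − 19 = 0
n=29: ⌊(30·107+115)/161⌋ − ⌊(29·107+115)/161⌋ = ⌊3325/161⌋ − ⌊3218/161⌋ = 20 − 19 = 1
n=30: ⌊(31·107+115)/161⌋ − ⌊(30·107+115)/161⌋ = ⌊3432/161⌋ − ⌊3325/161⌋ = 21 − 20 = 1
n=31: ⌊(32·107+115)/161⌋ − ⌊(31·107+115)/161⌋ = ⌊3539/161⌋ − ⌊3432/161⌋ = 21 − 21 = 0
n=32: ⌊(33·107+115)/161⌋ − ⌊(32·107+115)/161⌋ = ⌊3646/161⌋ − ⌊3539/161⌋ = 22 − 21 = 1
n=33: ⌊(34·107+115)/161⌋ − ⌊(33·107+115)/161⌋ = ⌊3753/161⌋ − ⌊3646/161⌋ = 23 − 22 = 1
n=34: ⌊(35·107+115)/161⌋ − ⌊(34·107+115)/161⌋ = ⌊3860/161⌋ − ⌊3753/161⌋ = 23 − 23 = 0
n=35: ⌊(36·107+115)/161⌋ − ⌊(35·107+115)/161⌋ = ⌊3967/161⌋ − ⌊3860/161⌋ = 24 − 23 = 1
n=36: ⌊(37·107+115)/161⌋ − ⌊(36·107+115)/161⌋ = ⌊4074/161⌋ − ⌊3967/161⌋ = 25 − 24 = 1
n=37: ⌊(38·107+115)/161⌋ − ⌊(37·107+115)/161⌋ = ⌊4181/161⌋ − ⌊4074/161⌋ = 25 − 25 = 0
n=38: ⌊(39·107+115)/161⌋ − ⌊(38·107+115)/161⌋ = ⌊4288/161⌋ − ⌊4181/161⌋ = 26 − 25 = 1
n=39: ⌊(40·107+115)/161⌋ − ⌊(39·107+115)/161⌋ = ⌊4395/161⌋ − ⌊4288/161⌋ = 27 − 26 = 1
n=40: ⌊(41·107+115)/161⌋ − ⌊(40·107+115)/161⌋ = ⌊4502/161⌋ − ⌊4395/161⌋ = 27 − 27 = 0
n=41: ⌊(42·107+115)/161⌋ − ⌊(41·107+115)/161⌋ = ⌊4609/161⌋ − ⌊4502/161⌋ = 28 − 27 = 1
n=42: ⌊(43·107+115)/161⌋ − ⌊(42·107+115)/161⌋ = ⌊4716/161⌋ − ⌊4609/161⌋ = 29 − 28 = 1
n=43: ⌊(44·107+115)/161⌋ − ⌊(43·107+115)/161⌋ = ⌊4823/161⌋ − ⌊4716/161⌋ = 29 − 29 = 0
n=44: ⌊(45·107+115)/161⌋ − ⌊(44·107+115)/161⌋ = ⌊4930/161⌋ − ⌊4823/161⌋ = 30 − 29 = 1
n=45: ⌊(46·107+115)/161⌋ − ⌊(45·107+115)/161⌋ = ⌊5037/161⌋ − ⌊4930/161⌋ = 31 − 30 = 1
n=46: ⌊(47·107+115)/161⌋ − ⌊(46·107+115)/161⌋ = ⌊5144/161⌋ − ⌊5037/161⌋ = 31 − 31 = 0
n=47: ⌊(48·107+115)/161⌋ − ⌊(47·107+115)/161⌋ = ⌊5251/161⌋ − ⌊5144/161⌋ = 32 − 31 = 1
n=48: ⌊(49·107+115)/161⌋ − ⌊(48·107+115)/161⌋ = ⌊5358/161⌋ − ⌊5251/161⌋ = 33 − 32 = 1
n=49: ⌊(50·107+115)/161⌋ − ⌊(49·107+115)/161⌋ = ⌊5465/161⌋ − ⌊5358/161⌋ = 33 − 33 = 0
n=50: ⌊(51·107+115)/161⌋ − ⌊(50·107+115)/161⌋ = ⌊5572/161⌋ − ⌊5465/161⌋ = 34 − 33 = 1
n=51: ⌊(52·107+115)/161⌋ − ⌊(51·107+115)/161⌋ = ⌊5679/161⌋ − ⌊5572/161⌋ = 35 − 34 = 1
n=52: ⌊(53·107+115)/161⌋ − ⌊(52·107+115)/161⌋ = ⌊5786/161⌋ − ⌊5679/161⌋ = 35 − 35 = 0
n=53: ⌊(54·107+115)/161⌋ − ⌊(53·107+115)/161⌋ = ⌊5893/161⌋ − ⌊5786/161⌋ = 36 − 35 = 1
n=54: ⌊(55·107+115)/161⌋ − ⌊(54·107+115)/161⌋ = ⌊6000/161⌋ − ⌊5893/161⌋ = 37 − 36 = 1
n=55: ⌊(56·107+115)/161⌋ − ⌊(55·107+115)/161⌋ = ⌊6107/161⌋ − ⌊6000/161⌋ = 37 − 37 = 0
n=56: ⌊(57·107+115)/161⌋ − ⌊(56·107+115)/161⌋ = ⌊6214/161⌋ − ⌊6107/161⌋ = 38 − 37 = 1
n=57: ⌊(58·107+115)/161⌋ − ⌊(57·107+115)/161⌋ = ⌊6321/161⌋ − ⌊6214/161⌋ = 39 − 38 = 1
n=58: ⌊(59·107+115)/161⌋ − ⌊(58·107+115)/161⌋ = ⌊6428/161⌋ − ⌊6321/161⌋ = 39 − 39 = 0
n=59: ⌊(60·107+115)/161⌋ − ⌊(59·107+115)/161⌋ = ⌊6535/161⌋ − ⌊6428/161⌋ = 40 − 39 = 1
n=60: ⌊(61·107+115)/161⌋ − ⌊(60·107+115)/161⌋ = ⌊6642/161⌋ − ⌊6535/161⌋ = 41 − 40 = 1
n=61: ⌊(62·107+115)/161⌋ − ⌊(61·107+115)/161⌋ = ⌊6749/161⌋ − ⌊6642/161⌋ = 41 − 41 = 0
n=62: ⌊(63·107+115)/161⌋ − ⌊(62·107+115)/161⌋ = ⌊6856/161⌋ − ⌊6749/161⌋ = 42 − 41 = 1
n=63: ⌊(64·107+115)/161⌋ − ⌊(63·107+115)/161⌋ = ⌊6963/161⌋ − ⌊6856/161⌋ = 43 − 42 = 1
n=64: ⌊(65·107+115)/161⌋ − ⌊(64·107+115)/161⌋ = ⌊7070/161⌋ − ⌊6963/161⌋ = 43 − 43 = 0
n=65: ⌊(66·107+115)/161⌋ − ⌊(65·107+115)/161⌋ = ⌊7177/161⌋ − ⌊7070/161⌋ = 44 − 43 = 1
n=66: ⌊(67·107+115)/161⌋ − ⌊(66·107+115)/161⌋ = ⌊7284/161⌋ − ⌊7177/161⌋ = 45 − 44 = 1
n=67: ⌊(68·107+115)/161⌋ − ⌊(67·107+115)/161⌋ = ⌊7391/161⌋ − ⌊7284/161⌋ = 45 − 45 = 0
n=68: ⌊(69·107+115)/161⌋ − ⌊(68·107+115)/161⌋ = ⌊7498/161⌋ − ⌊7391/161⌋ = 46 − 45 = 1
n=69: ⌊(70·107+115)/161⌋ − ⌊(69·107+115)/161⌋ = ⌊7605/161⌋ − ⌊7498/161⌋ = 47 − 46 = 1
n=70: ⌊(71·107+115)/161⌋ − ⌊(70·107+115)/161⌋ = ⌊7712/161⌋ − ⌊7605/161⌋ = 47 − 47 = 0
n=71: ⌊(72·107+115)/161⌋ − ⌊(71·107+115)/161⌋ = ⌊7819/161⌋ − ⌊7712/161⌋ = 48 − 47 = 1
n=72: ⌊(73·107+115)/161⌋ − ⌊(72·107+115)/161⌋ = ⌊7926/161⌋ − ⌊7819/161⌋ = 49 − 48 = 1
n=73: ⌊(74·107+115)/161⌋ − ⌊(73·107+115)/161⌋ = ⌊8033/161⌋ − ⌊7926/161⌋ = 49 − 49 = 0
n=74: ⌊(75·107+115)/161⌋ − ⌊(74·107+115)/161⌋ = ⌊8140/161⌋ − ⌊8033/161⌋ = 50 − 49 = 1
n=75: ⌊(76·107+115)/161⌋ − ⌊(75·107+115)/161⌋ = ⌊8247/161⌋ − ⌊8140/161⌋ = 51 − 50 = 1
n=76: ⌊(77·107+115)/161⌋ − ⌊(76·107+115)/161⌋ = ⌊8354/161⌋ − ⌊8247/161⌋ = 51 − 51 = 0
n=77: ⌊(78·107+115)/161⌋ − ⌊(77·107+115)/161⌋ = ⌊8461/161⌋ − ⌊8354/161⌋ = 52 − 51 = 1
n=78: ⌊(79·107+115)/161⌋ − ⌊(78·107+115)/161⌋ = ⌊8568/161⌋ − ⌊8461/161⌋ = 53 − 52 = 1

1101101101101101101101101011011011011011011011011011011011011011011011011011011


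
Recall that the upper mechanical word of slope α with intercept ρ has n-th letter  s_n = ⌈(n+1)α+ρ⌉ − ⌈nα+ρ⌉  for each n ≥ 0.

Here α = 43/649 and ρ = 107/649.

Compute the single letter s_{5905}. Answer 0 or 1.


(n+1)α + ρ = (5906·43 + 107) / 649 = 254065/649
nα + ρ     = (5905·43 + 107) / 649 = 254022/649
⌈254065/649⌉ = 392,  ⌈254022/649⌉ = 392
s_{5905} = 392 − 392 = 0

0


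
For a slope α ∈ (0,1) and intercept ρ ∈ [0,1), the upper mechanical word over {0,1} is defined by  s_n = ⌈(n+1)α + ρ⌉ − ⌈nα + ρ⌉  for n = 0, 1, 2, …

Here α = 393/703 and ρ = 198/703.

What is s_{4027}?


(n+1)α + ρ = (4028·393 + 198) / 703 = 1583202/703
nα + ρ     = (4027·393 + 198) / 703 = 1582809/703
⌈1583202/703⌉ = 2253,  ⌈1582809/703⌉ = 2252
s_{4027} = 2253 − 2252 = 1

1


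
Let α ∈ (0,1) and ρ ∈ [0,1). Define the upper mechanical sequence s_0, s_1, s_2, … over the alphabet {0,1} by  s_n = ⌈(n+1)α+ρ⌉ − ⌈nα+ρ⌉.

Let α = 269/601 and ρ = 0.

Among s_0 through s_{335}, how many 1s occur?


151

#1s = Σ_{n=0}^{335} s_n = Σ_{n=0}^{335} (⌈(n+1)α+ρ⌉ − ⌈nα+ρ⌉)
the sum telescopes: every ⌈nα+ρ⌉ with 0 < n < 336 appears once with + and once with −, leaving ⌈336α+ρ⌉ − ⌈0·α+ρ⌉
336α + ρ = (336·269) / 601 = 90384/601
ρ = 0/601
⌈90384/601⌉ = 151,  ⌈0/601⌉ = 0
#1s = 151 − 0 = 151


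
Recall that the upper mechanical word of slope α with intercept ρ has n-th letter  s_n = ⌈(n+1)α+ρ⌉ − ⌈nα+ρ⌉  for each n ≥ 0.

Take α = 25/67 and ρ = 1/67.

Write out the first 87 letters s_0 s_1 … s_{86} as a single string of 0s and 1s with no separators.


001001001010010010100100101001001010010010100100101001001010010010100100100101001001010

n=0: ⌈(1·25+1)/67⌉ − ⌈(0·25+1)/67⌉ = ⌈26/67⌉ − ⌈1/67⌉ = 1 − 1 = 0
n=1: ⌈(2·25+1)/67⌉ − ⌈(1·25+1)/67⌉ = ⌈51/67⌉ − ⌈26/67⌉ = 1 − 1 = 0
n=2: ⌈(3·25+1)/67⌉ − ⌈(2·25+1)/67⌉ = ⌈76/67⌉ − ⌈51/67⌉ = 2 − 1 = 1
n=3: ⌈(4·25+1)/67⌉ − ⌈(3·25+1)/67⌉ = ⌈101/67⌉ − ⌈76/67⌉ = 2 − 2 = 0
n=4: ⌈(5·25+1)/67⌉ − ⌈(4·25+1)/67⌉ = ⌈126/67⌉ − ⌈101/67⌉ = 2 − 2 = 0
n=5: ⌈(6·25+1)/67⌉ − ⌈(5·25+1)/67⌉ = ⌈151/67⌉ − ⌈126/67⌉ = 3 − 2 = 1
n=6: ⌈(7·25+1)/67⌉ − ⌈(6·25+1)/67⌉ = ⌈176/67⌉ − ⌈151/67⌉ = 3 − 3 = 0
n=7: ⌈(8·25+1)/67⌉ − ⌈(7·25+1)/67⌉ = ⌈201/67⌉ − ⌈176/67⌉ = 3 − 3 = 0
n=8: ⌈(9·25+1)/67⌉ − ⌈(8·25+1)/67⌉ = ⌈226/67⌉ − ⌈201/67⌉ = 4 − 3 = 1
n=9: ⌈(10·25+1)/67⌉ − ⌈(9·25+1)/67⌉ = ⌈251/67⌉ − ⌈226/67⌉ = 4 − 4 = 0
n=10: ⌈(11·25+1)/67⌉ − ⌈(10·25+1)/67⌉ = ⌈276/67⌉ − ⌈251/67⌉ = 5 − 4 = 1
n=11: ⌈(12·25+1)/67⌉ − ⌈(11·25+1)/67⌉ = ⌈301/67⌉ − ⌈276/67⌉ = 5 − 5 = 0
n=12: ⌈(13·25+1)/67⌉ − ⌈(12·25+1)/67⌉ = ⌈326/67⌉ − ⌈301/67⌉ = 5 − 5 = 0
n=13: ⌈(14·25+1)/67⌉ − ⌈(13·25+1)/67⌉ = ⌈351/67⌉ − ⌈326/67⌉ = 6 − 5 = 1
n=14: ⌈(15·25+1)/67⌉ − ⌈(14·25+1)/67⌉ = ⌈376/67⌉ − ⌈351/67⌉ = 6 − 6 = 0
n=15: ⌈(16·25+1)/67⌉ − ⌈(15·25+1)/67⌉ = ⌈401/67⌉ − ⌈376/67⌉ = 6 − 6 = 0
n=16: ⌈(17·25+1)/67⌉ − ⌈(16·25+1)/67⌉ = ⌈426/67⌉ − ⌈401/67⌉ = 7 − 6 = 1
n=17: ⌈(18·25+1)/67⌉ − ⌈(17·25+1)/67⌉ = ⌈451/67⌉ − ⌈426/67⌉ = 7 − 7 = 0
n=18: ⌈(19·25+1)/67⌉ − ⌈(18·25+1)/67⌉ = ⌈476/67⌉ − ⌈451/67⌉ = 8 − 7 = 1
n=19: ⌈(20·25+1)/67⌉ − ⌈(19·25+1)/67⌉ = ⌈501/67⌉ − ⌈476/67⌉ = 8 − 8 = 0
n=20: ⌈(21·25+1)/67⌉ − ⌈(20·25+1)/67⌉ = ⌈526/67⌉ − ⌈501/67⌉ = 8 − 8 = 0
n=21: ⌈(22·25+1)/67⌉ − ⌈(21·25+1)/67⌉ = ⌈551/67⌉ − ⌈526/67⌉ = 9 − 8 = 1
n=22: ⌈(23·25+1)/67⌉ − ⌈(22·25+1)/67⌉ = ⌈576/67⌉ − ⌈551/67⌉ = 9 − 9 = 0
n=23: ⌈(24·25+1)/67⌉ − ⌈(23·25+1)/67⌉ = ⌈601/67⌉ − ⌈576/67⌉ = 9 − 9 = 0
n=24: ⌈(25·25+1)/67⌉ − ⌈(24·25+1)/67⌉ = ⌈626/67⌉ − ⌈601/67⌉ = 10 − 9 = 1
n=25: ⌈(26·25+1)/67⌉ − ⌈(25·25+1)/67⌉ = ⌈651/67⌉ − ⌈626/67⌉ = 10 − 10 = 0
n=26: ⌈(27·25+1)/67⌉ − ⌈(26·25+1)/67⌉ = ⌈676/67⌉ − ⌈651/67⌉ = 11 − 10 = 1
n=27: ⌈(28·25+1)/67⌉ − ⌈(27·25+1)/67⌉ = ⌈701/67⌉ − ⌈676/67⌉ = 11 − 11 = 0
n=28: ⌈(29·25+1)/67⌉ − ⌈(28·25+1)/67⌉ = ⌈726/67⌉ − ⌈701/67⌉ = 11 − 11 = 0
n=29: ⌈(30·25+1)/67⌉ − ⌈(29·25+1)/67⌉ = ⌈751/67⌉ − ⌈726/67⌉ = 12 − 11 = 1
n=30: ⌈(31·25+1)/67⌉ − ⌈(30·25+1)/67⌉ = ⌈776/67⌉ − ⌈751/67⌉ = 12 − 12 = 0
n=31: ⌈(32·25+1)/67⌉ − ⌈(31·25+1)/67⌉ = ⌈801/67⌉ − ⌈776/67⌉ = 12 − 12 = 0
n=32: ⌈(33·25+1)/67⌉ − ⌈(32·25+1)/67⌉ = ⌈826/67⌉ − ⌈801/67⌉ = 13 − 12 = 1
n=33: ⌈(34·25+1)/67⌉ − ⌈(33·25+1)/67⌉ = ⌈851/67⌉ − ⌈826/67⌉ = 13 − 13 = 0
n=34: ⌈(35·25+1)/67⌉ − ⌈(34·25+1)/67⌉ = ⌈876/67⌉ − ⌈851/67⌉ = 14 − 13 = 1
n=35: ⌈(36·25+1)/67⌉ − ⌈(35·25+1)/67⌉ = ⌈901/67⌉ − ⌈876/67⌉ = 14 − 14 = 0
n=36: ⌈(37·25+1)/67⌉ − ⌈(36·25+1)/67⌉ = ⌈926/67⌉ − ⌈901/67⌉ = 14 − 14 = 0
n=37: ⌈(38·25+1)/67⌉ − ⌈(37·25+1)/67⌉ = ⌈951/67⌉ − ⌈926/67⌉ = 15 − 14 = 1
n=38: ⌈(39·25+1)/67⌉ − ⌈(38·25+1)/67⌉ = ⌈976/67⌉ − ⌈951/67⌉ = 15 − 15 = 0
n=39: ⌈(40·25+1)/67⌉ − ⌈(39·25+1)/67⌉ = ⌈1001/67⌉ − ⌈976/67⌉ = 15 − 15 = 0
n=40: ⌈(41·25+1)/67⌉ − ⌈(40·25+1)/67⌉ = ⌈1026/67⌉ − ⌈1001/67⌉ = 16 − 15 = 1
n=41: ⌈(42·25+1)/67⌉ − ⌈(41·25+1)/67⌉ = ⌈1051/67⌉ − ⌈1026/67⌉ = 16 − 16 = 0
n=42: ⌈(43·25+1)/67⌉ − ⌈(42·25+1)/67⌉ = ⌈1076/67⌉ − ⌈1051/67⌉ = 17 − 16 = 1
n=43: ⌈(44·25+1)/67⌉ − ⌈(43·25+1)/67⌉ = ⌈1101/67⌉ − ⌈1076/67⌉ = 17 − 17 = 0
n=44: ⌈(45·25+1)/67⌉ − ⌈(44·25+1)/67⌉ = ⌈1126/67⌉ − ⌈1101/67⌉ = 17 − 17 = 0
n=45: ⌈(46·25+1)/67⌉ − ⌈(45·25+1)/67⌉ = ⌈1151/67⌉ − ⌈1126/67⌉ = 18 − 17 = 1
n=46: ⌈(47·25+1)/67⌉ − ⌈(46·25+1)/67⌉ = ⌈1176/67⌉ − ⌈1151/67⌉ = 18 − 18 = 0
n=47: ⌈(48·25+1)/67⌉ − ⌈(47·25+1)/67⌉ = ⌈1201/67⌉ − ⌈1176/67⌉ = 18 − 18 = 0
n=48: ⌈(49·25+1)/67⌉ − ⌈(48·25+1)/67⌉ = ⌈1226/67⌉ − ⌈1201/67⌉ = 19 − 18 = 1
n=49: ⌈(50·25+1)/67⌉ − ⌈(49·25+1)/67⌉ = ⌈1251/67⌉ − ⌈1226/67⌉ = 19 − 19 = 0
n=50: ⌈(51·25+1)/67⌉ − ⌈(50·25+1)/67⌉ = ⌈1276/67⌉ − ⌈1251/67⌉ = 20 − 19 = 1
n=51: ⌈(52·25+1)/67⌉ − ⌈(51·25+1)/67⌉ = ⌈1301/67⌉ − ⌈1276/67⌉ = 20 − 20 = 0
n=52: ⌈(53·25+1)/67⌉ − ⌈(52·25+1)/67⌉ = ⌈1326/67⌉ − ⌈1301/67⌉ = 20 − 20 = 0
n=53: ⌈(54·25+1)/67⌉ − ⌈(53·25+1)/67⌉ = ⌈1351/67⌉ − ⌈1326/67⌉ = 21 − 20 = 1
n=54: ⌈(55·25+1)/67⌉ − ⌈(54·25+1)/67⌉ = ⌈1376/67⌉ − ⌈1351/67⌉ = 21 − 21 = 0
n=55: ⌈(56·25+1)/67⌉ − ⌈(55·25+1)/67⌉ = ⌈1401/67⌉ − ⌈1376/67⌉ = 21 − 21 = 0
n=56: ⌈(57·25+1)/67⌉ − ⌈(56·25+1)/67⌉ = ⌈1426/67⌉ − ⌈1401/67⌉ = 22 − 21 = 1
n=57: ⌈(58·25+1)/67⌉ − ⌈(57·25+1)/67⌉ = ⌈1451/67⌉ − ⌈1426/67⌉ = 22 − 22 = 0
n=58: ⌈(59·25+1)/67⌉ − ⌈(58·25+1)/67⌉ = ⌈1476/67⌉ − ⌈1451/67⌉ = 23 − 22 = 1
n=59: ⌈(60·25+1)/67⌉ − ⌈(59·25+1)/67⌉ = ⌈1501/67⌉ − ⌈1476/67⌉ = 23 − 23 = 0
n=60: ⌈(61·25+1)/67⌉ − ⌈(60·25+1)/67⌉ = ⌈1526/67⌉ − ⌈1501/67⌉ = 23 − 23 = 0
n=61: ⌈(62·25+1)/67⌉ − ⌈(61·25+1)/67⌉ = ⌈1551/67⌉ − ⌈1526/67⌉ = 24 − 23 = 1
n=62: ⌈(63·25+1)/67⌉ − ⌈(62·25+1)/67⌉ = ⌈1576/67⌉ − ⌈1551/67⌉ = 24 − 24 = 0
n=63: ⌈(64·25+1)/67⌉ − ⌈(63·25+1)/67⌉ = ⌈1601/67⌉ − ⌈1576/67⌉ = 24 − 24 = 0
n=64: ⌈(65·25+1)/67⌉ − ⌈(64·25+1)/67⌉ = ⌈1626/67⌉ − ⌈1601/67⌉ = 25 − 24 = 1
n=65: ⌈(66·25+1)/67⌉ − ⌈(65·25+1)/67⌉ = ⌈1651/67⌉ − ⌈1626/67⌉ = 25 − 25 = 0
n=66: ⌈(67·25+1)/67⌉ − ⌈(66·25+1)/67⌉ = ⌈1676/67⌉ − ⌈1651/67⌉ = 26 − 25 = 1
n=67: ⌈(68·25+1)/67⌉ − ⌈(67·25+1)/67⌉ = ⌈1701/67⌉ − ⌈1676/67⌉ = 26 − 26 = 0
n=68: ⌈(69·25+1)/67⌉ − ⌈(68·25+1)/67⌉ = ⌈1726/67⌉ − ⌈1701/67⌉ = 26 − 26 = 0
n=69: ⌈(70·25+1)/67⌉ − ⌈(69·25+1)/67⌉ = ⌈1751/67⌉ − ⌈1726/67⌉ = 27 − 26 = 1
n=70: ⌈(71·25+1)/67⌉ − ⌈(70·25+1)/67⌉ = ⌈1776/67⌉ − ⌈1751/67⌉ = 27 − 27 = 0
n=71: ⌈(72·25+1)/67⌉ − ⌈(71·25+1)/67⌉ = ⌈1801/67⌉ − ⌈1776/67⌉ = 27 − 27 = 0
n=72: ⌈(73·25+1)/67⌉ − ⌈(72·25+1)/67⌉ = ⌈1826/67⌉ − ⌈1801/67⌉ = 28 − 27 = 1
n=73: ⌈(74·25+1)/67⌉ − ⌈(73·25+1)/67⌉ = ⌈1851/67⌉ − ⌈1826/67⌉ = 28 − 28 = 0
n=74: ⌈(75·25+1)/67⌉ − ⌈(74·25+1)/67⌉ = ⌈1876/67⌉ − ⌈1851/67⌉ = 28 − 28 = 0
n=75: ⌈(76·25+1)/67⌉ − ⌈(75·25+1)/67⌉ = ⌈1901/67⌉ − ⌈1876/67⌉ = 29 − 28 = 1
n=76: ⌈(77·25+1)/67⌉ − ⌈(76·25+1)/67⌉ = ⌈1926/67⌉ − ⌈1901/67⌉ = 29 − 29 = 0
n=77: ⌈(78·25+1)/67⌉ − ⌈(77·25+1)/67⌉ = ⌈1951/67⌉ − ⌈1926/67⌉ = 30 − 29 = 1
n=78: ⌈(79·25+1)/67⌉ − ⌈(78·25+1)/67⌉ = ⌈1976/67⌉ − ⌈1951/67⌉ = 30 − 30 = 0
n=79: ⌈(80·25+1)/67⌉ − ⌈(79·25+1)/67⌉ = ⌈2001/67⌉ − ⌈1976/67⌉ = 30 − 30 = 0
n=80: ⌈(81·25+1)/67⌉ − ⌈(80·25+1)/67⌉ = ⌈2026/67⌉ − ⌈2001/67⌉ = 31 − 30 = 1
n=81: ⌈(82·25+1)/67⌉ − ⌈(81·25+1)/67⌉ = ⌈2051/67⌉ − ⌈2026/67⌉ = 31 − 31 = 0
n=82: ⌈(83·25+1)/67⌉ − ⌈(82·25+1)/67⌉ = ⌈2076/67⌉ − ⌈2051/67⌉ = 31 − 31 = 0
n=83: ⌈(84·25+1)/67⌉ − ⌈(83·25+1)/67⌉ = ⌈2101/67⌉ − ⌈2076/67⌉ = 32 − 31 = 1
n=84: ⌈(85·25+1)/67⌉ − ⌈(84·25+1)/67⌉ = ⌈2126/67⌉ − ⌈2101/67⌉ = 32 − 32 = 0
n=85: ⌈(86·25+1)/67⌉ − ⌈(85·25+1)/67⌉ = ⌈2151/67⌉ − ⌈2126/67⌉ = 33 − 32 = 1
n=86: ⌈(87·25+1)/67⌉ − ⌈(86·25+1)/67⌉ = ⌈2176/67⌉ − ⌈2151/67⌉ = 33 − 33 = 0


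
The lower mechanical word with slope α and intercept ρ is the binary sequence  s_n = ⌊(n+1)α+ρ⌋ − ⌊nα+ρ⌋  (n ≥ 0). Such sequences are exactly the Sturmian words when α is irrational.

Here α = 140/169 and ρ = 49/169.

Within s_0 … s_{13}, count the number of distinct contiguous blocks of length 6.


t_n = ⌊(n·140+49)/169⌋ for n = 0 … 14:
  n=0…9: ⌊49/169⌋=0 ⌊189/169⌋=1 ⌊329/169⌋=1 ⌊469/169⌋=2 ⌊609/169⌋=3 ⌊749/169⌋=4 ⌊889/169⌋=5 ⌊1029/169⌋=6 ⌊1169/169⌋=6 ⌊1309/169⌋=7
  n=10…14: ⌊1449/169⌋=8 ⌊1589/169⌋=9 ⌊1729/169⌋=10 ⌊1869/169⌋=11 ⌊2009/169⌋=11
s_n = t_(n+1) − t_n for n = 0 … 13 gives
prefix = 10111110111110
slide a length-6 window over [0..5] … [8..13] (9 windows); first occurrence of each distinct factor:
  [  0..  5] 101111
  [  1..  6] 011111
  [  2..  7] 111110
  [  3..  8] 111101
  [  4..  9] 111011
  [  5.. 10] 110111
  (the other 3 windows repeat one of these)
distinct factors: {011111, 101111, 110111, 111011, 111101, 111110}
count = 6  (Sturmian bound for length 6 is 7)

6


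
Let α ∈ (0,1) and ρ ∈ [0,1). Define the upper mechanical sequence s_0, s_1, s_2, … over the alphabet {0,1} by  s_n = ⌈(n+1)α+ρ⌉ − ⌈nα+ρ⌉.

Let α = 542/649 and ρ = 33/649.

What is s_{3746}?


1

(n+1)α + ρ = (3747·542 + 33) / 649 = 2030907/649
nα + ρ     = (3746·542 + 33) / 649 = 2030365/649
⌈2030907/649⌉ = 3130,  ⌈2030365/649⌉ = 3129
s_{3746} = 3130 − 3129 = 1


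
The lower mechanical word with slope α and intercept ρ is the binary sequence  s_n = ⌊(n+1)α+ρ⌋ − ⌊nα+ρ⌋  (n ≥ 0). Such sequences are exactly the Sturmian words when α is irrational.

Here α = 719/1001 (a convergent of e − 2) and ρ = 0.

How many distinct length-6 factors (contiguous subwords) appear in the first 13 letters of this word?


t_n = ⌊(n·719)/1001⌋ for n = 0 … 13:
  n=0…9: ⌊0/1001⌋=0 ⌊719/1001⌋=0 ⌊1438/1001⌋=1 ⌊2157/1001⌋=2 ⌊2876/1001⌋=2 ⌊3595/1001⌋=3 ⌊4314/1001⌋=4 ⌊5033/1001⌋=5 ⌊5752/1001⌋=5 ⌊6471/1001⌋=6
  n=10…13: ⌊7190/1001⌋=7 ⌊7909/1001⌋=7 ⌊8628/1001⌋=8 ⌊9347/1001⌋=9
s_n = t_(n+1) − t_n for n = 0 … 12 gives
prefix = 0110111011011
slide a length-6 window over [0..5] … [7..12] (8 windows); first occurrence of each distinct factor:
  [  0..  5] 011011
  [  1..  6] 110111
  [  2..  7] 101110
  [  3..  8] 011101
  [  4..  9] 111011
  [  5.. 10] 110110
  [  6.. 11] 101101
  (the other 1 window repeats one of these)
distinct factors: {011011, 011101, 101101, 101110, 110110, 110111, 111011}
count = 7  (Sturmian bound for length 6 is 7)

7


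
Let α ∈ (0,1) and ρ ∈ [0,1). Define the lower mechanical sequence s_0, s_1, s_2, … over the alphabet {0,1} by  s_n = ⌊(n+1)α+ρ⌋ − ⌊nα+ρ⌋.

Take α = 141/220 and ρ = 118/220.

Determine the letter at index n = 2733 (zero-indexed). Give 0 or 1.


0

(n+1)α + ρ = (2734·141 + 118) / 220 = 385612/220
nα + ρ     = (2733·141 + 118) / 220 = 385471/220
⌊385612/220⌋ = 1752,  ⌊385471/220⌋ = 1752
s_{2733} = 1752 − 1752 = 0


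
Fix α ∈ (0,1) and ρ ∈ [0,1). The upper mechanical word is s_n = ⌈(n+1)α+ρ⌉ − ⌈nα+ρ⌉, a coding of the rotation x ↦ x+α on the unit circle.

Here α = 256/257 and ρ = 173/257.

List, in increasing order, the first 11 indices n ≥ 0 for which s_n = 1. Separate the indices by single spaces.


n=0: ⌈429/257⌉−⌈173/257⌉ = 2−1 = 1  ← one
n=1: ⌈685/257⌉−⌈429/257⌉ = 3−2 = 1  ← one
n=2: ⌈941/257⌉−⌈685/257⌉ = 4−3 = 1  ← one
n=3: ⌈1197/257⌉−⌈941/257⌉ = 5−4 = 1  ← one
n=4: ⌈1453/257⌉−⌈1197/257⌉ = 6−5 = 1  ← one
n=5: ⌈1709/257⌉−⌈1453/257⌉ = 7−6 = 1  ← one
n=6: ⌈1965/257⌉−⌈1709/257⌉ = 8−7 = 1  ← one
n=7: ⌈2221/257⌉−⌈1965/257⌉ = 9−8 = 1  ← one
n=8: ⌈2477/257⌉−⌈2221/257⌉ = 10−9 = 1  ← one
n=9: ⌈2733/257⌉−⌈2477/257⌉ = 11−10 = 1  ← one
n=10: ⌈2989/257⌉−⌈2733/257⌉ = 12−11 = 1  ← one
positions of the first 11 ones: 0 1 2 3 4 5 6 7 8 9 10

0 1 2 3 4 5 6 7 8 9 10


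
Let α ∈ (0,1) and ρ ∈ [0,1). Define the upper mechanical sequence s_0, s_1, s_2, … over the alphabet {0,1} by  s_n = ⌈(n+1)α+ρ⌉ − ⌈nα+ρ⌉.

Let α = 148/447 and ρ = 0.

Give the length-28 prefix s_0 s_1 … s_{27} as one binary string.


1001001001001001001001001001

n=0: ⌈(1·148)/447⌉ − ⌈(0·148)/447⌉ = ⌈148/447⌉ − ⌈0/447⌉ = 1 − 0 = 1
n=1: ⌈(2·148)/447⌉ − ⌈(1·148)/447⌉ = ⌈296/447⌉ − ⌈148/447⌉ = 1 − 1 = 0
n=2: ⌈(3·148)/447⌉ − ⌈(2·148)/447⌉ = ⌈444/447⌉ − ⌈296/447⌉ = 1 − 1 = 0
n=3: ⌈(4·148)/447⌉ − ⌈(3·148)/447⌉ = ⌈592/447⌉ − ⌈444/447⌉ = 2 − 1 = 1
n=4: ⌈(5·148)/447⌉ − ⌈(4·148)/447⌉ = ⌈740/447⌉ − ⌈592/447⌉ = 2 − 2 = 0
n=5: ⌈(6·148)/447⌉ − ⌈(5·148)/447⌉ = ⌈888/447⌉ − ⌈740/447⌉ = 2 − 2 = 0
n=6: ⌈(7·148)/447⌉ − ⌈(6·148)/447⌉ = ⌈1036/447⌉ − ⌈888/447⌉ = 3 − 2 = 1
n=7: ⌈(8·148)/447⌉ − ⌈(7·148)/447⌉ = ⌈1184/447⌉ − ⌈1036/447⌉ = 3 − 3 = 0
n=8: ⌈(9·148)/447⌉ − ⌈(8·148)/447⌉ = ⌈1332/447⌉ − ⌈1184/447⌉ = 3 − 3 = 0
n=9: ⌈(10·148)/447⌉ − ⌈(9·148)/447⌉ = ⌈1480/447⌉ − ⌈1332/447⌉ = 4 − 3 = 1
n=10: ⌈(11·148)/447⌉ − ⌈(10·148)/447⌉ = ⌈1628/447⌉ − ⌈1480/447⌉ = 4 − 4 = 0
n=11: ⌈(12·148)/447⌉ − ⌈(11·148)/447⌉ = ⌈1776/447⌉ − ⌈1628/447⌉ = 4 − 4 = 0
n=12: ⌈(13·148)/447⌉ − ⌈(12·148)/447⌉ = ⌈1924/447⌉ − ⌈1776/447⌉ = 5 − 4 = 1
n=13: ⌈(14·148)/447⌉ − ⌈(13·148)/447⌉ = ⌈2072/447⌉ − ⌈1924/447⌉ = 5 − 5 = 0
n=14: ⌈(15·148)/447⌉ − ⌈(14·148)/447⌉ = ⌈2220/447⌉ − ⌈2072/447⌉ = 5 − 5 = 0
n=15: ⌈(16·148)/447⌉ − ⌈(15·148)/447⌉ = ⌈2368/447⌉ − ⌈2220/447⌉ = 6 − 5 = 1
n=16: ⌈(17·148)/447⌉ − ⌈(16·148)/447⌉ = ⌈2516/447⌉ − ⌈2368/447⌉ = 6 − 6 = 0
n=17: ⌈(18·148)/447⌉ − ⌈(17·148)/447⌉ = ⌈2664/447⌉ − ⌈2516/447⌉ = 6 − 6 = 0
n=18: ⌈(19·148)/447⌉ − ⌈(18·148)/447⌉ = ⌈2812/447⌉ − ⌈2664/447⌉ = 7 − 6 = 1
n=19: ⌈(20·148)/447⌉ − ⌈(19·148)/447⌉ = ⌈2960/447⌉ − ⌈2812/447⌉ = 7 − 7 = 0
n=20: ⌈(21·148)/447⌉ − ⌈(20·148)/447⌉ = ⌈3108/447⌉ − ⌈2960/447⌉ = 7 − 7 = 0
n=21: ⌈(22·148)/447⌉ − ⌈(21·148)/447⌉ = ⌈3256/447⌉ − ⌈3108/447⌉ = 8 − 7 = 1
n=22: ⌈(23·148)/447⌉ − ⌈(22·148)/447⌉ = ⌈3404/447⌉ − ⌈3256/447⌉ = 8 − 8 = 0
n=23: ⌈(24·148)/447⌉ − ⌈(23·148)/447⌉ = ⌈3552/447⌉ − ⌈3404/447⌉ = 8 − 8 = 0
n=24: ⌈(25·148)/447⌉ − ⌈(24·148)/447⌉ = ⌈3700/447⌉ − ⌈3552/447⌉ = 9 − 8 = 1
n=25: ⌈(26·148)/447⌉ − ⌈(25·148)/447⌉ = ⌈3848/447⌉ − ⌈3700/447⌉ = 9 − 9 = 0
n=26: ⌈(27·148)/447⌉ − ⌈(26·148)/447⌉ = ⌈3996/447⌉ − ⌈3848/447⌉ = 9 − 9 = 0
n=27: ⌈(28·148)/447⌉ − ⌈(27·148)/447⌉ = ⌈4144/447⌉ − ⌈3996/447⌉ = 10 − 9 = 1
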